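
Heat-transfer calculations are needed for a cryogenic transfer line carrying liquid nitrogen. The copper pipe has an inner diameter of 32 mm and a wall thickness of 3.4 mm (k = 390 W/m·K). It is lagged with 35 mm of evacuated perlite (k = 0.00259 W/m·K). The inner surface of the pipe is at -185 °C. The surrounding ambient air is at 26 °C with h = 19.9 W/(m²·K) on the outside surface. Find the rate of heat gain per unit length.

Per-layer cylindrical resistances, series-summed:
R_copper pipe wall = ln(19.4/16)/(2π×390×1) = 7.863×10^-5 K/W
R_evacuated perlite = ln(54.4/19.4)/(2π×0.00259×1) = 63.36 K/W
R_outer film = 1/(h_o·2πr_oL) = 1/(19.9×2π×0.0544×1) = 0.147 K/W
R_total = 63.51 K/W
Q = ΔT/R_total = 211/63.51

q′ ≈ 3.32 W/m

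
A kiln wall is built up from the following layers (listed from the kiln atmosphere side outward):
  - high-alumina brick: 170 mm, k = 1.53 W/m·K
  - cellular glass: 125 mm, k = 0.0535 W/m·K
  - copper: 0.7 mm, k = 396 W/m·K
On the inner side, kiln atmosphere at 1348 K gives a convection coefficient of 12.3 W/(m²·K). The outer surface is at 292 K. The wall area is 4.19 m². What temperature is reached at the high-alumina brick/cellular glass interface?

Treating each layer as a thermal resistance in series:
R_inner film = 1/(h_i·A) = 1/(12.3×4.19) = 0.0194 K/W
R_high-alumina brick = L/(kA) = 0.17/(1.53×4.19) = 0.02652 K/W
R_cellular glass = L/(kA) = 0.125/(0.0535×4.19) = 0.5576 K/W
R_copper = L/(kA) = 0.0007/(396×4.19) = 4.219×10^-7 K/W
R_total = 0.6035 K/W;  Q = ΔT/R_total = 1056/0.6035 = 1750 W
T_interface = T_inner − Q·ΣR(inner→interface) = 1348 − 1750×0.04592

T ≈ 1270 K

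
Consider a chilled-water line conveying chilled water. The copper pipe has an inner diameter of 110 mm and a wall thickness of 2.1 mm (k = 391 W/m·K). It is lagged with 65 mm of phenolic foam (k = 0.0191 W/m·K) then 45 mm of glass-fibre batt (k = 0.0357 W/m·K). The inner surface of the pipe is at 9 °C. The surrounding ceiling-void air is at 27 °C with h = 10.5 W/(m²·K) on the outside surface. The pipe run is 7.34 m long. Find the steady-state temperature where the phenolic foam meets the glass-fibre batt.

T ≈ 23.6 °C

For a radial system each layer contributes R = ln(r_out/r_in)/(2πkL); films add R = 1/(hA).
R_copper pipe wall = ln(57.1/55)/(2π×391×7.34) = 2.078×10^-6 K/W
R_phenolic foam = ln(122.1/57.1)/(2π×0.0191×7.34) = 0.8628 K/W
R_glass-fibre batt = ln(167.1/122.1)/(2π×0.0357×7.34) = 0.1906 K/W
R_outer film = 1/(h_o·2πr_oL) = 1/(10.5×2π×0.1671×7.34) = 0.01236 K/W
R_total = 1.066 K/W
Q = ΔT/R_total = 18/1.066
Q = 16.9 W
T_interface = T_inner + Q·ΣR(inner→interface) = 9 + 16.9×0.8628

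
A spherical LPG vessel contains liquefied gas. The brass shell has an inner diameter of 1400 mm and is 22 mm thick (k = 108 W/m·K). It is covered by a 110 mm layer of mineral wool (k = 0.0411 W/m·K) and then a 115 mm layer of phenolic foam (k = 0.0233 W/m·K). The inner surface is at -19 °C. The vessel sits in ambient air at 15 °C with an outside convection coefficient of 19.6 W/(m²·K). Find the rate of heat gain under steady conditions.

Q ≈ 39.6 W

Each spherical layer contributes R = (1/r_i − 1/r_o)/(4πk):
R_brass shell = (1/0.7 − 1/0.722)/(4π×108) = 3.207×10^-5 K/W
R_mineral wool = (1/0.722 − 1/0.832)/(4π×0.0411) = 0.3546 K/W
R_phenolic foam = (1/0.832 − 1/0.947)/(4π×0.0233) = 0.4985 K/W
R_outer film = 1/(h·4πr_o²) = 1/(19.6×4π×0.947²) = 0.004527 K/W
R_total = 0.8576 K/W
Q = ΔT/R_total = 34/0.8576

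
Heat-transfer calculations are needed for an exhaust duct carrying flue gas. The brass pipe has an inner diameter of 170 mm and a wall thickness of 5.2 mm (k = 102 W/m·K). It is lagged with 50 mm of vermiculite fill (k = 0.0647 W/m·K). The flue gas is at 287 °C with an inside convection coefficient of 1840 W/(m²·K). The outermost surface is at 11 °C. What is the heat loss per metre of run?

Cylindrical conduction, so R = ln(r₂/r₁)/(2πkL) per layer, in series:
R_inner film = 1/(h_i·2πr₁L) = 1/(1840×2π×0.085×1) = 0.001018 K/W
R_brass pipe wall = ln(90.2/85)/(2π×102×1) = 9.265×10^-5 K/W
R_vermiculite fill = ln(140.2/90.2)/(2π×0.0647×1) = 1.085 K/W
R_total = 1.086 K/W
Q = ΔT/R_total = 276/1.086

q′ ≈ 254 W/m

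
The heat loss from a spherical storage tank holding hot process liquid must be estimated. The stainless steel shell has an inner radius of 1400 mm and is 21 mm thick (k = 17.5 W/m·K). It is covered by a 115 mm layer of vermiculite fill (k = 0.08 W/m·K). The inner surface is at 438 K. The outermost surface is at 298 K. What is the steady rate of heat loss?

Radial (spherical) resistances in series:
R_stainless steel shell = (1/1.4 − 1/1.421)/(4π×17.5) = 4.8×10^-5 K/W
R_vermiculite fill = (1/1.421 − 1/1.536)/(4π×0.08) = 0.05241 K/W
R_total = 0.05246 K/W
Q = ΔT/R_total = 140/0.05246

Q ≈ 2670 W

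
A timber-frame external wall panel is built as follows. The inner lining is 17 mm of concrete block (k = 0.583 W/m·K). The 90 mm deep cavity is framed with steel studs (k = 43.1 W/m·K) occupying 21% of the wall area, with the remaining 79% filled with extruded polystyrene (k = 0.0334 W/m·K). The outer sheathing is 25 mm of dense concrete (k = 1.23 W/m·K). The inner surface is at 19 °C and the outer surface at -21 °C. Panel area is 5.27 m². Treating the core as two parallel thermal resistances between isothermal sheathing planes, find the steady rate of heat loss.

Sheathing layers in series; stud and cavity paths in parallel between them.
R_inner = 0.017/(0.583×5.27) = 0.005533 K/W
R_stud  = 0.09/(43.1×0.21×5.27) = 0.001887 K/W
R_cav   = 0.09/(0.0334×0.79×5.27) = 0.6472 K/W
1/R_core = 1/R_stud + 1/R_cav → R_core = 0.001881 K/W
R_outer = 0.025/(1.23×5.27) = 0.003857 K/W
R_total = 0.01127 K/W
Q = ΔT/R_total = 40/0.01127

Q ≈ 3550 W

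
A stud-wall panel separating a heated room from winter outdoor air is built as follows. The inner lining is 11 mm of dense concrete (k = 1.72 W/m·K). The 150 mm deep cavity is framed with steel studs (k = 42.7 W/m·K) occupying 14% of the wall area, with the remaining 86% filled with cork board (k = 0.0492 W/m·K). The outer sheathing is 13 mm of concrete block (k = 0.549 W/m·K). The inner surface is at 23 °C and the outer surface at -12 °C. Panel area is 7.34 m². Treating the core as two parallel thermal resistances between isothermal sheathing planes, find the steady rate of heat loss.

Q ≈ 4670 W

Sheathing layers in series; stud and cavity paths in parallel between them.
R_inner = 0.011/(1.72×7.34) = 8.713×10^-4 K/W
R_stud  = 0.15/(42.7×0.14×7.34) = 0.003419 K/W
R_cav   = 0.15/(0.0492×0.86×7.34) = 0.483 K/W
1/R_core = 1/R_stud + 1/R_cav → R_core = 0.003395 K/W
R_outer = 0.013/(0.549×7.34) = 0.003226 K/W
R_total = 0.007492 K/W
Q = ΔT/R_total = 35/0.007492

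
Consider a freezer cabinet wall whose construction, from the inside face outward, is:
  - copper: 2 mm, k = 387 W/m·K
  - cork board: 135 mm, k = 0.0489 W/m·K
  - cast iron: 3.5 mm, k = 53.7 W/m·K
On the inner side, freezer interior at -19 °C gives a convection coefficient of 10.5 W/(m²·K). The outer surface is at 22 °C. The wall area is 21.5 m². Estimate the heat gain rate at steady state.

Thermal resistances in series:
R_inner film = 1/(h_i·A) = 1/(10.5×21.5) = 0.00443 K/W
R_copper = L/(kA) = 0.002/(387×21.5) = 2.404×10^-7 K/W
R_cork board = L/(kA) = 0.135/(0.0489×21.5) = 0.1284 K/W
R_cast iron = L/(kA) = 0.0035/(53.7×21.5) = 3.031×10^-6 K/W
R_total = 0.1328 K/W
Q = ΔT / R_total = 41 / 0.1328

Q ≈ 309 W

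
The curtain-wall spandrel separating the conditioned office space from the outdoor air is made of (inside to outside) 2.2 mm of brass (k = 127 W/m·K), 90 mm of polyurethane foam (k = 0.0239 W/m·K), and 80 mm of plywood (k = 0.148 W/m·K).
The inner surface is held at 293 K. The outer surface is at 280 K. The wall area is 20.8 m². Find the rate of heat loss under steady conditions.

Q ≈ 62.8 W

Model the wall as resistances in series:
R_brass = L/(kA) = 0.0022/(127×20.8) = 8.328×10^-7 K/W
R_polyurethane foam = L/(kA) = 0.09/(0.0239×20.8) = 0.181 K/W
R_plywood = L/(kA) = 0.08/(0.148×20.8) = 0.02599 K/W
R_total = 0.207 K/W
Q = ΔT / R_total = 13 / 0.207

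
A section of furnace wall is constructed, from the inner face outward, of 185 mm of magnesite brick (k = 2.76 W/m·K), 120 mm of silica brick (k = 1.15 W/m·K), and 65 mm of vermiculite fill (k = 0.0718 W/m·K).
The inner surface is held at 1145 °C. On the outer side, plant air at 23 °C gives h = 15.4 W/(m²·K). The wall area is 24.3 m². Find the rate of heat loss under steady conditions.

Q ≈ 23900 W

Thermal resistances in series:
R_magnesite brick = L/(kA) = 0.185/(2.76×24.3) = 0.002758 K/W
R_silica brick = L/(kA) = 0.12/(1.15×24.3) = 0.004294 K/W
R_vermiculite fill = L/(kA) = 0.065/(0.0718×24.3) = 0.03725 K/W
R_outer film = 1/(h_o·A) = 1/(15.4×24.3) = 0.002672 K/W
R_total = 0.04698 K/W
Q = ΔT / R_total = 1122 / 0.04698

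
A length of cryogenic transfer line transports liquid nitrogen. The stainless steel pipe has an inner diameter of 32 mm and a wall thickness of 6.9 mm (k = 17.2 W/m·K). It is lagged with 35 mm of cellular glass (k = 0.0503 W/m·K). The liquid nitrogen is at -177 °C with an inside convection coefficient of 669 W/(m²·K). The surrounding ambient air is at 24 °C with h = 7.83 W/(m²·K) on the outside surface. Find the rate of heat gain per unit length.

Cylindrical conduction, so R = ln(r₂/r₁)/(2πkL) per layer, in series:
R_inner film = 1/(h_i·2πr₁L) = 1/(669×2π×0.016×1) = 0.01487 K/W
R_stainless steel pipe wall = ln(22.9/16)/(2π×17.2×1) = 0.003318 K/W
R_cellular glass = ln(57.9/22.9)/(2π×0.0503×1) = 2.935 K/W
R_outer film = 1/(h_o·2πr_oL) = 1/(7.83×2π×0.0579×1) = 0.3511 K/W
R_total = 3.304 K/W
Q = ΔT/R_total = 201/3.304

q′ ≈ 60.8 W/m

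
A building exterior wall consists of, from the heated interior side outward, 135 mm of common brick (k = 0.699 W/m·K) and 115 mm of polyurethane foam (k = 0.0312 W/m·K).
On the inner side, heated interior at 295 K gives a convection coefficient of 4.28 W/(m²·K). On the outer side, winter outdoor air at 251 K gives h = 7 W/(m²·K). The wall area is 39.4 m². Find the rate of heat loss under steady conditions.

Treating each layer as a thermal resistance in series:
R_inner film = 1/(h_i·A) = 1/(4.28×39.4) = 0.00593 K/W
R_common brick = L/(kA) = 0.135/(0.699×39.4) = 0.004902 K/W
R_polyurethane foam = L/(kA) = 0.115/(0.0312×39.4) = 0.09355 K/W
R_outer film = 1/(h_o·A) = 1/(7×39.4) = 0.003626 K/W
R_total = 0.108 K/W
Q = ΔT / R_total = 44 / 0.108

Q ≈ 407 W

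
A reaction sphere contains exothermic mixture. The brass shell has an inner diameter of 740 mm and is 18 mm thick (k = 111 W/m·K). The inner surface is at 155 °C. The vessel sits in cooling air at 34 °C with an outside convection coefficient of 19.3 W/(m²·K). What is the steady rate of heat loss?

Q ≈ 4400 W

Each spherical layer contributes R = (1/r_i − 1/r_o)/(4πk):
R_brass shell = (1/0.37 − 1/0.388)/(4π×111) = 8.989×10^-5 K/W
R_outer film = 1/(h·4πr_o²) = 1/(19.3×4π×0.388²) = 0.02739 K/W
R_total = 0.02748 K/W
Q = ΔT/R_total = 121/0.02748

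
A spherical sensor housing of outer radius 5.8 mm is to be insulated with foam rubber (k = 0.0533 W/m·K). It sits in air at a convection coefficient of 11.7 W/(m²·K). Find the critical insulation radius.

r_cr ≈ 9.11 mm

For a sphere r_cr = 2k/h = 2×0.0533/11.7
r_cr = 9.11 mm; since the bare radius (5.8 mm) is below r_cr, adding a thin layer of insulation will *increase* heat loss.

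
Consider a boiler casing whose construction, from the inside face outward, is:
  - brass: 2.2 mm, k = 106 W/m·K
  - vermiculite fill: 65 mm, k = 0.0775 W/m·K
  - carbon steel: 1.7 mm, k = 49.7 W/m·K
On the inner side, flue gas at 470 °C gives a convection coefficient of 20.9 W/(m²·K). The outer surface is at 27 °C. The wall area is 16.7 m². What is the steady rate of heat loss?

Series thermal resistances:
R_inner film = 1/(h_i·A) = 1/(20.9×16.7) = 0.002865 K/W
R_brass = L/(kA) = 0.0022/(106×16.7) = 1.243×10^-6 K/W
R_vermiculite fill = L/(kA) = 0.065/(0.0775×16.7) = 0.05022 K/W
R_carbon steel = L/(kA) = 0.0017/(49.7×16.7) = 2.048×10^-6 K/W
R_total = 0.05309 K/W
Q = ΔT / R_total = 443 / 0.05309

Q ≈ 8340 W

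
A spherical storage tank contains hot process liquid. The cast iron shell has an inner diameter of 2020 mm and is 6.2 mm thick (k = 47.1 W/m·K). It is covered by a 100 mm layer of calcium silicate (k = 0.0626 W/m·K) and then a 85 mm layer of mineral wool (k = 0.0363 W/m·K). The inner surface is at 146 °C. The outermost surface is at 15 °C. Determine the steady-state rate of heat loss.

Spherical conduction: R = (1/r_in − 1/r_out)/(4πk) per layer; series-sum.
R_cast iron shell = (1/1.01 − 1/1.0162)/(4π×47.1) = 1.021×10^-5 K/W
R_calcium silicate = (1/1.0162 − 1/1.1162)/(4π×0.0626) = 0.1121 K/W
R_mineral wool = (1/1.1162 − 1/1.2012)/(4π×0.0363) = 0.139 K/W
R_total = 0.2511 K/W
Q = ΔT/R_total = 131/0.2511

Q ≈ 522 W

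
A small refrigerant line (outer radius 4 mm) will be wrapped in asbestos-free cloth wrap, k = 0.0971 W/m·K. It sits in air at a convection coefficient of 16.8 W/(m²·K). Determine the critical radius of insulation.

For a cylinder r_cr = k/h = 0.0971/16.8
r_cr = 5.78 mm; since the bare radius (4 mm) is below r_cr, adding a thin layer of insulation will *increase* heat loss.

r_cr ≈ 5.78 mm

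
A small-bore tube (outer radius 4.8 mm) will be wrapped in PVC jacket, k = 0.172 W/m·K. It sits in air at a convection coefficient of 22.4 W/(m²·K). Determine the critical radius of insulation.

For a cylinder r_cr = k/h = 0.172/22.4
r_cr = 7.68 mm; since the bare radius (4.8 mm) is below r_cr, adding a thin layer of insulation will *increase* heat loss.

r_cr ≈ 7.68 mm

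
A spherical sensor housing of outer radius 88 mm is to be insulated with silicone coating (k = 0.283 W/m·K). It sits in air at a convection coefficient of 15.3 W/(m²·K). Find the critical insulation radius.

For a sphere r_cr = 2k/h = 2×0.283/15.3
r_cr = 37 mm; since the bare radius (88 mm) is above r_cr, any added insulation will reduce heat loss.

r_cr ≈ 37 mm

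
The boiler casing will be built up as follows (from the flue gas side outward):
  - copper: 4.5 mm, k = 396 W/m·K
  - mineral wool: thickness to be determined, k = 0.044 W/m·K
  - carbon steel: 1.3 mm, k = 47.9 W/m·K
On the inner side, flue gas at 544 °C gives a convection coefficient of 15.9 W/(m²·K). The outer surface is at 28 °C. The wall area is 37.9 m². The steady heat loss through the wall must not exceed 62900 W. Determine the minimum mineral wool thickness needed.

Treating each layer as a thermal resistance in series:
R_inner film = 1/(h_i·A) = 1/(15.9×37.9) = 0.001659 K/W
R_copper = L/(kA) = 0.0045/(396×37.9) = 2.998×10^-7 K/W
R_carbon steel = L/(kA) = 0.0013/(47.9×37.9) = 7.161×10^-7 K/W
Sum of the known resistances R_other = 0.00166 K/W
Required total resistance R_tot = ΔT/Q_allow = 516/62900 = 0.008203 K/W
R_mineral wool = R_tot − R_other = 0.006543 K/W
L = R·k·A = 0.006543×0.044×37.9

L ≈ 10.9 mm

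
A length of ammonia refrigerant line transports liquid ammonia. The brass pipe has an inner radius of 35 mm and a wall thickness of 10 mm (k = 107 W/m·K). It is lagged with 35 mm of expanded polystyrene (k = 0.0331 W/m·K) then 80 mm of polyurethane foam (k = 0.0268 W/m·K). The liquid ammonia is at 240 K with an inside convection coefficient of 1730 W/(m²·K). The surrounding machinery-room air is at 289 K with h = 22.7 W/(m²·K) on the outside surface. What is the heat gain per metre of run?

q′ ≈ 7.07 W/m

Treating each annulus and film as a series resistance:
R_inner film = 1/(h_i·2πr₁L) = 1/(1730×2π×0.035×1) = 0.002628 K/W
R_brass pipe wall = ln(45/35)/(2π×107×1) = 3.738×10^-4 K/W
R_expanded polystyrene = ln(80/45)/(2π×0.0331×1) = 2.767 K/W
R_polyurethane foam = ln(160/80)/(2π×0.0268×1) = 4.116 K/W
R_outer film = 1/(h_o·2πr_oL) = 1/(22.7×2π×0.16×1) = 0.04382 K/W
R_total = 6.93 K/W
Q = ΔT/R_total = 49/6.93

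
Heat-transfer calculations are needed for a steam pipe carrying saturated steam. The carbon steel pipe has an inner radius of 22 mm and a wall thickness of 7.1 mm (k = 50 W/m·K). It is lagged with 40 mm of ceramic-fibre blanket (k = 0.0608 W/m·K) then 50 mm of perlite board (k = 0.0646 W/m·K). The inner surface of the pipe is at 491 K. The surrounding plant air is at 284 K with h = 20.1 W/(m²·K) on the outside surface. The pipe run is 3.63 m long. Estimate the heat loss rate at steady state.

Cylindrical conduction, so R = ln(r₂/r₁)/(2πkL) per layer, in series:
R_carbon steel pipe wall = ln(29.1/22)/(2π×50×3.63) = 2.453×10^-4 K/W
R_ceramic-fibre blanket = ln(69.1/29.1)/(2π×0.0608×3.63) = 0.6236 K/W
R_perlite board = ln(119.1/69.1)/(2π×0.0646×3.63) = 0.3695 K/W
R_outer film = 1/(h_o·2πr_oL) = 1/(20.1×2π×0.1191×3.63) = 0.01831 K/W
R_total = 1.012 K/W
Q = ΔT/R_total = 207/1.012

Q ≈ 205 W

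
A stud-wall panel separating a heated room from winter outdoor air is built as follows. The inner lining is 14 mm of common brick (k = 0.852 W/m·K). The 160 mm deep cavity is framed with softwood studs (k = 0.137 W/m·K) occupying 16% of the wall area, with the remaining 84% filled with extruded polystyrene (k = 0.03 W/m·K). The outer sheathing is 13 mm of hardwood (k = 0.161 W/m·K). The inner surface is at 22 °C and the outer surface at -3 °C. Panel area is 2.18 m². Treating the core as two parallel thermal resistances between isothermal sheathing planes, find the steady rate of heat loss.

Q ≈ 15.6 W

Sheathing layers in series; stud and cavity paths in parallel between them.
R_inner = 0.014/(0.852×2.18) = 0.007538 K/W
R_stud  = 0.16/(0.137×0.16×2.18) = 3.348 K/W
R_cav   = 0.16/(0.03×0.84×2.18) = 2.912 K/W
1/R_core = 1/R_stud + 1/R_cav → R_core = 1.558 K/W
R_outer = 0.013/(0.161×2.18) = 0.03704 K/W
R_total = 1.602 K/W
Q = ΔT/R_total = 25/1.602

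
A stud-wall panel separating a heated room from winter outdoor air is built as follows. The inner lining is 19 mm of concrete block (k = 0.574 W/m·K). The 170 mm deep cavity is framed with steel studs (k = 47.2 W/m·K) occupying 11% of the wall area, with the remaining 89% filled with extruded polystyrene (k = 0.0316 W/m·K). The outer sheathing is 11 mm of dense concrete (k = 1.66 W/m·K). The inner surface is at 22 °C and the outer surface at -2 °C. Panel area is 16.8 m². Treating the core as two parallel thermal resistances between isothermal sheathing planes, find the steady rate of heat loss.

Q ≈ 5580 W

Sheathing layers in series; stud and cavity paths in parallel between them.
R_inner = 0.019/(0.574×16.8) = 0.00197 K/W
R_stud  = 0.17/(47.2×0.11×16.8) = 0.001949 K/W
R_cav   = 0.17/(0.0316×0.89×16.8) = 0.3598 K/W
1/R_core = 1/R_stud + 1/R_cav → R_core = 0.001938 K/W
R_outer = 0.011/(1.66×16.8) = 3.944×10^-4 K/W
R_total = 0.004303 K/W
Q = ΔT/R_total = 24/0.004303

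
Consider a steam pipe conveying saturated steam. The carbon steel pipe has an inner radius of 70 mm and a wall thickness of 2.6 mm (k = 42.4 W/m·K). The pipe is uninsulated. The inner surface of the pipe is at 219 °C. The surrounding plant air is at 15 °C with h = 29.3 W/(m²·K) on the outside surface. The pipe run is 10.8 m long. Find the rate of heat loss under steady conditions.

Q ≈ 29400 W

Per-layer cylindrical resistances, series-summed:
R_carbon steel pipe wall = ln(72.6/70)/(2π×42.4×10.8) = 1.268×10^-5 K/W
R_outer film = 1/(h_o·2πr_oL) = 1/(29.3×2π×0.0726×10.8) = 0.006928 K/W
R_total = 0.00694 K/W
Q = ΔT/R_total = 204/0.00694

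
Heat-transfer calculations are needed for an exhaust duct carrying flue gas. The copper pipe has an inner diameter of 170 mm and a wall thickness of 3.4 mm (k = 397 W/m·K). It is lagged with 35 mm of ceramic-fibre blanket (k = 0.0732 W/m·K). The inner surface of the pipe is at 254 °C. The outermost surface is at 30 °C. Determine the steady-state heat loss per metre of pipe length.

q′ ≈ 309 W/m

Treating each annulus and film as a series resistance:
R_copper pipe wall = ln(88.4/85)/(2π×397×1) = 1.572×10^-5 K/W
R_ceramic-fibre blanket = ln(123.4/88.4)/(2π×0.0732×1) = 0.7252 K/W
R_total = 0.7253 K/W
Q = ΔT/R_total = 224/0.7253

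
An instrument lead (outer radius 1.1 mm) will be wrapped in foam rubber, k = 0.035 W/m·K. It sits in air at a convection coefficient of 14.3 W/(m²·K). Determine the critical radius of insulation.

For a cylinder r_cr = k/h = 0.035/14.3
r_cr = 2.45 mm; since the bare radius (1.1 mm) is below r_cr, adding a thin layer of insulation will *increase* heat loss.

r_cr ≈ 2.45 mm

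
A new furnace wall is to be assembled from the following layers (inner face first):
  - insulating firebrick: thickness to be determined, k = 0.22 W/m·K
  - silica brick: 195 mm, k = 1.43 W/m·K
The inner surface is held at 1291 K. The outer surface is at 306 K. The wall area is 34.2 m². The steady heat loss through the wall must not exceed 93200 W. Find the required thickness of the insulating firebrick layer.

Model the wall as resistances in series:
R_silica brick = L/(kA) = 0.195/(1.43×34.2) = 0.003987 K/W
Sum of the known resistances R_other = 0.003987 K/W
Required total resistance R_tot = ΔT/Q_allow = 985/93200 = 0.01057 K/W
R_insulating firebrick = R_tot − R_other = 0.006581 K/W
L = R·k·A = 0.006581×0.22×34.2

L ≈ 49.5 mm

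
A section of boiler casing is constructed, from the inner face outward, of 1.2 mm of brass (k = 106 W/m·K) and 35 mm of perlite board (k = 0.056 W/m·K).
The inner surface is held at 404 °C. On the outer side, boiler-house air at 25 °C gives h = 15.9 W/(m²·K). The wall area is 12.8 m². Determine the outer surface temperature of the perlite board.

Model the wall as resistances in series:
R_brass = L/(kA) = 0.0012/(106×12.8) = 8.844×10^-7 K/W
R_perlite board = L/(kA) = 0.035/(0.056×12.8) = 0.04883 K/W
R_outer film = 1/(h_o·A) = 1/(15.9×12.8) = 0.004914 K/W
R_total = 0.05374 K/W;  Q = ΔT/R_total = 379/0.05374 = 7052 W
T_interface = T_inner − Q·ΣR(inner→interface) = 404 − 7050×0.04883

T ≈ 59.7 °C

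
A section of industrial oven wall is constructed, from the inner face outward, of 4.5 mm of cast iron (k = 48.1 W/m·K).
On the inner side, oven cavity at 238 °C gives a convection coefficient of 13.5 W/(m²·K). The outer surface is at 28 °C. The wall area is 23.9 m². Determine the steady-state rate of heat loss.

Q ≈ 67700 W

Treating each layer as a thermal resistance in series:
R_inner film = 1/(h_i·A) = 1/(13.5×23.9) = 0.003099 K/W
R_cast iron = L/(kA) = 0.0045/(48.1×23.9) = 3.914×10^-6 K/W
R_total = 0.003103 K/W
Q = ΔT / R_total = 210 / 0.003103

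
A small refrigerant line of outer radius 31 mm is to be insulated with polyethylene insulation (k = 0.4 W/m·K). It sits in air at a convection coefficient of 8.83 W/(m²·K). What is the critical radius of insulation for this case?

r_cr ≈ 45.3 mm

For a cylinder r_cr = k/h = 0.4/8.83
r_cr = 45.3 mm; since the bare radius (31 mm) is below r_cr, adding a thin layer of insulation will *increase* heat loss.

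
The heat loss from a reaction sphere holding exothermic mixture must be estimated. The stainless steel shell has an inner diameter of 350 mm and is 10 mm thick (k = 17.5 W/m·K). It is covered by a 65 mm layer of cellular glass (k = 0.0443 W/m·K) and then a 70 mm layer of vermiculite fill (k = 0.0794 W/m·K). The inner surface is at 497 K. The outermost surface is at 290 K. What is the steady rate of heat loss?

Q ≈ 60.8 W

Each spherical layer contributes R = (1/r_i − 1/r_o)/(4πk):
R_stainless steel shell = (1/0.175 − 1/0.185)/(4π×17.5) = 0.001405 K/W
R_cellular glass = (1/0.185 − 1/0.25)/(4π×0.0443) = 2.525 K/W
R_vermiculite fill = (1/0.25 − 1/0.32)/(4π×0.0794) = 0.877 K/W
R_total = 3.403 K/W
Q = ΔT/R_total = 207/3.403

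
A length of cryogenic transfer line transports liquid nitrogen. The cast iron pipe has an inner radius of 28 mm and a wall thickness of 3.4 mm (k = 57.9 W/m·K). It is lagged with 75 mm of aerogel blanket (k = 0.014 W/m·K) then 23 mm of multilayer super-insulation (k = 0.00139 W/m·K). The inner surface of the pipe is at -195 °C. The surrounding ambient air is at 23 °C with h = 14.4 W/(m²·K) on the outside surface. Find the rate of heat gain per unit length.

q′ ≈ 5.99 W/m

Per-layer cylindrical resistances, series-summed:
R_cast iron pipe wall = ln(31.4/28)/(2π×57.9×1) = 3.15×10^-4 K/W
R_aerogel blanket = ln(106.4/31.4)/(2π×0.014×1) = 13.87 K/W
R_multilayer super-insulation = ln(129.4/106.4)/(2π×0.00139×1) = 22.41 K/W
R_outer film = 1/(h_o·2πr_oL) = 1/(14.4×2π×0.1294×1) = 0.08541 K/W
R_total = 36.37 K/W
Q = ΔT/R_total = 218/36.37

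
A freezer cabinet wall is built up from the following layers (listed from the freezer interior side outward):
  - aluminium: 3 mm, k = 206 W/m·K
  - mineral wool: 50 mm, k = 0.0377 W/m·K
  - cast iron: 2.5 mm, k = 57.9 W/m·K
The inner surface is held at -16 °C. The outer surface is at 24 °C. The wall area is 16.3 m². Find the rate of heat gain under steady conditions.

Thermal resistances in series:
R_aluminium = L/(kA) = 0.003/(206×16.3) = 8.934×10^-7 K/W
R_mineral wool = L/(kA) = 0.05/(0.0377×16.3) = 0.08137 K/W
R_cast iron = L/(kA) = 0.0025/(57.9×16.3) = 2.649×10^-6 K/W
R_total = 0.08137 K/W
Q = ΔT / R_total = 40 / 0.08137

Q ≈ 492 W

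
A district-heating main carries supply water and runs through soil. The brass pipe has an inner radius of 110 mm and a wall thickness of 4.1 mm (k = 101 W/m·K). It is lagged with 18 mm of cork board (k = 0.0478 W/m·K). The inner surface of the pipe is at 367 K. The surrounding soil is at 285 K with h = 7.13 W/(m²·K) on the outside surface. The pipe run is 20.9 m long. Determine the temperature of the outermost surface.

Treating each annulus and film as a series resistance:
R_brass pipe wall = ln(114.1/110)/(2π×101×20.9) = 2.759×10^-6 K/W
R_cork board = ln(132.1/114.1)/(2π×0.0478×20.9) = 0.02334 K/W
R_outer film = 1/(h_o·2πr_oL) = 1/(7.13×2π×0.1321×20.9) = 0.008085 K/W
R_total = 0.03142 K/W
Q = ΔT/R_total = 82/0.03142
Q = 2610 W
T_interface = T_inner − Q·ΣR(inner→interface) = 367 − 2610×0.02334

T ≈ 306 K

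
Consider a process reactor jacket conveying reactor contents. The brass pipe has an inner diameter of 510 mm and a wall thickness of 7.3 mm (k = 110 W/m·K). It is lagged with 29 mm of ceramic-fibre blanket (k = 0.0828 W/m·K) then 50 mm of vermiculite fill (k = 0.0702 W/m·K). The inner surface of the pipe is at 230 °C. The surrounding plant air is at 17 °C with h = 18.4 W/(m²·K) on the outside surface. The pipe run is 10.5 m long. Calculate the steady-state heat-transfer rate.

For a radial system each layer contributes R = ln(r_out/r_in)/(2πkL); films add R = 1/(hA).
R_brass pipe wall = ln(262.3/255)/(2π×110×10.5) = 3.889×10^-6 K/W
R_ceramic-fibre blanket = ln(291.3/262.3)/(2π×0.0828×10.5) = 0.0192 K/W
R_vermiculite fill = ln(341.3/291.3)/(2π×0.0702×10.5) = 0.0342 K/W
R_outer film = 1/(h_o·2πr_oL) = 1/(18.4×2π×0.3413×10.5) = 0.002414 K/W
R_total = 0.05582 K/W
Q = ΔT/R_total = 213/0.05582

Q ≈ 3820 W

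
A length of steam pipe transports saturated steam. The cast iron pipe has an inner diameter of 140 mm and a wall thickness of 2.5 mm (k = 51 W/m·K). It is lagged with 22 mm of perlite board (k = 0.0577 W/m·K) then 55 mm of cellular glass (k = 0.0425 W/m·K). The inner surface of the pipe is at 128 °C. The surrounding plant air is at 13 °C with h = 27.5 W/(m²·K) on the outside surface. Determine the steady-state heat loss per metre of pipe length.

q′ ≈ 46.2 W/m

Cylindrical conduction, so R = ln(r₂/r₁)/(2πkL) per layer, in series:
R_cast iron pipe wall = ln(72.5/70)/(2π×51×1) = 1.095×10^-4 K/W
R_perlite board = ln(94.5/72.5)/(2π×0.0577×1) = 0.731 K/W
R_cellular glass = ln(149.5/94.5)/(2π×0.0425×1) = 1.718 K/W
R_outer film = 1/(h_o·2πr_oL) = 1/(27.5×2π×0.1495×1) = 0.03871 K/W
R_total = 2.488 K/W
Q = ΔT/R_total = 115/2.488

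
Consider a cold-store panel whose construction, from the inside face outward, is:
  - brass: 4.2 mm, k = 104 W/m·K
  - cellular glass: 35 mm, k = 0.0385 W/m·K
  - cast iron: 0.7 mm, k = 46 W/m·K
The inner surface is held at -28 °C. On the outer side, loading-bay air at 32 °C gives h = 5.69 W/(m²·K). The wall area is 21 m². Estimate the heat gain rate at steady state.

Q ≈ 1160 W

Model the wall as resistances in series:
R_brass = L/(kA) = 0.0042/(104×21) = 1.923×10^-6 K/W
R_cellular glass = L/(kA) = 0.035/(0.0385×21) = 0.04329 K/W
R_cast iron = L/(kA) = 0.0007/(46×21) = 7.246×10^-7 K/W
R_outer film = 1/(h_o·A) = 1/(5.69×21) = 0.008369 K/W
R_total = 0.05166 K/W
Q = ΔT / R_total = 60 / 0.05166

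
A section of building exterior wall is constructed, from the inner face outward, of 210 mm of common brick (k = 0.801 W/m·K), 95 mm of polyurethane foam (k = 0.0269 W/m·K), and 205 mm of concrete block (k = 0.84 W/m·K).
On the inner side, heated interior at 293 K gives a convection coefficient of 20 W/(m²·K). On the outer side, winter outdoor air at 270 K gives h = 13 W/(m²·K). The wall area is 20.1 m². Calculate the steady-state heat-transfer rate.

Q ≈ 111 W

Model the wall as resistances in series:
R_inner film = 1/(h_i·A) = 1/(20×20.1) = 0.002488 K/W
R_common brick = L/(kA) = 0.21/(0.801×20.1) = 0.01304 K/W
R_polyurethane foam = L/(kA) = 0.095/(0.0269×20.1) = 0.1757 K/W
R_concrete block = L/(kA) = 0.205/(0.84×20.1) = 0.01214 K/W
R_outer film = 1/(h_o·A) = 1/(13×20.1) = 0.003827 K/W
R_total = 0.2072 K/W
Q = ΔT / R_total = 23 / 0.2072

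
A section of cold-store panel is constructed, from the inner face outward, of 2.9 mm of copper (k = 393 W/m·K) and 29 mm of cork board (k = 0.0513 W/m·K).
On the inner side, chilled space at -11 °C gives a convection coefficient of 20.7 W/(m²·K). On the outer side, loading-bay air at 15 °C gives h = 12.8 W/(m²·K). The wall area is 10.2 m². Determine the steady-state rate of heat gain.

Q ≈ 383 W

Using the resistance-network approach (series):
R_inner film = 1/(h_i·A) = 1/(20.7×10.2) = 0.004736 K/W
R_copper = L/(kA) = 0.0029/(393×10.2) = 7.234×10^-7 K/W
R_cork board = L/(kA) = 0.029/(0.0513×10.2) = 0.05542 K/W
R_outer film = 1/(h_o·A) = 1/(12.8×10.2) = 0.007659 K/W
R_total = 0.06782 K/W
Q = ΔT / R_total = 26 / 0.06782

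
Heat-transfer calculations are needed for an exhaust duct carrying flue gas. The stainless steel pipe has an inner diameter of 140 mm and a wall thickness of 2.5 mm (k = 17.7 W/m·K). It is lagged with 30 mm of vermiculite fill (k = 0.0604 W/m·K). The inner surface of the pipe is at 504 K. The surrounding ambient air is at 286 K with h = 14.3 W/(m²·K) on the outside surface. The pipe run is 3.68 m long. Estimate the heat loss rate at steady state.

Q ≈ 785 W

Radial resistances (cylindrical: R_cond = ln(r_o/r_i)/(2πkL), R_conv = 1/(h·2πrL)):
R_stainless steel pipe wall = ln(72.5/70)/(2π×17.7×3.68) = 8.574×10^-5 K/W
R_vermiculite fill = ln(102.5/72.5)/(2π×0.0604×3.68) = 0.2479 K/W
R_outer film = 1/(h_o·2πr_oL) = 1/(14.3×2π×0.1025×3.68) = 0.02951 K/W
R_total = 0.2775 K/W
Q = ΔT/R_total = 218/0.2775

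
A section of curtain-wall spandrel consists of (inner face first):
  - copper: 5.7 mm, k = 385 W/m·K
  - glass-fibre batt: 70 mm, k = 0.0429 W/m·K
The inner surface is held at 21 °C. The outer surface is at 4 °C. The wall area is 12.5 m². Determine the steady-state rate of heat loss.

Model the wall as resistances in series:
R_copper = L/(kA) = 0.0057/(385×12.5) = 1.184×10^-6 K/W
R_glass-fibre batt = L/(kA) = 0.07/(0.0429×12.5) = 0.1305 K/W
R_total = 0.1305 K/W
Q = ΔT / R_total = 17 / 0.1305

Q ≈ 130 W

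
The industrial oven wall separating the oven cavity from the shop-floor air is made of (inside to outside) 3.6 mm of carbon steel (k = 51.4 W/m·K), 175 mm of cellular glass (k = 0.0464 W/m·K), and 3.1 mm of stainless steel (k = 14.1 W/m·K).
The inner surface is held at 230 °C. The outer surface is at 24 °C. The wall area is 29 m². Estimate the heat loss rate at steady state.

Treating each layer as a thermal resistance in series:
R_carbon steel = L/(kA) = 0.0036/(51.4×29) = 2.415×10^-6 K/W
R_cellular glass = L/(kA) = 0.175/(0.0464×29) = 0.1301 K/W
R_stainless steel = L/(kA) = 0.0031/(14.1×29) = 7.581×10^-6 K/W
R_total = 0.1301 K/W
Q = ΔT / R_total = 206 / 0.1301

Q ≈ 1580 W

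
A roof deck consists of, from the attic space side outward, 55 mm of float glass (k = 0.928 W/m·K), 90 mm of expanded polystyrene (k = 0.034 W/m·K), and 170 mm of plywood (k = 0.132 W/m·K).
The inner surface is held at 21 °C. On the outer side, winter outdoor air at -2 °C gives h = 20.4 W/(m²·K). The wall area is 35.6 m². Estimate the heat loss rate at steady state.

Q ≈ 203 W

Series thermal resistances:
R_float glass = L/(kA) = 0.055/(0.928×35.6) = 0.001665 K/W
R_expanded polystyrene = L/(kA) = 0.09/(0.034×35.6) = 0.07436 K/W
R_plywood = L/(kA) = 0.17/(0.132×35.6) = 0.03618 K/W
R_outer film = 1/(h_o·A) = 1/(20.4×35.6) = 0.001377 K/W
R_total = 0.1136 K/W
Q = ΔT / R_total = 23 / 0.1136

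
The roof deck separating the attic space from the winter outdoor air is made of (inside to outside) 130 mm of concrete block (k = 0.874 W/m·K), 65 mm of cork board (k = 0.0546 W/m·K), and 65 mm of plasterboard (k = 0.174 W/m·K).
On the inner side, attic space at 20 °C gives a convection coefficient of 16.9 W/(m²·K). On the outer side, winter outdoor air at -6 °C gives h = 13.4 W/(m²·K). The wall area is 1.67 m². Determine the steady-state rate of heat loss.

Q ≈ 23.5 W

Treating each layer as a thermal resistance in series:
R_inner film = 1/(h_i·A) = 1/(16.9×1.67) = 0.03543 K/W
R_concrete block = L/(kA) = 0.13/(0.874×1.67) = 0.08907 K/W
R_cork board = L/(kA) = 0.065/(0.0546×1.67) = 0.7129 K/W
R_plasterboard = L/(kA) = 0.065/(0.174×1.67) = 0.2237 K/W
R_outer film = 1/(h_o·A) = 1/(13.4×1.67) = 0.04469 K/W
R_total = 1.106 K/W
Q = ΔT / R_total = 26 / 1.106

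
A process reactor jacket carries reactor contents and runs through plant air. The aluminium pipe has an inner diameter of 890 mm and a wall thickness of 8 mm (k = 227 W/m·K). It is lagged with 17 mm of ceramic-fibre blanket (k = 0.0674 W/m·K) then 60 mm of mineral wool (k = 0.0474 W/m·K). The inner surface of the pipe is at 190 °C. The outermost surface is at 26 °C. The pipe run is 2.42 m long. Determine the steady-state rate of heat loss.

Radial resistances (cylindrical: R_cond = ln(r_o/r_i)/(2πkL), R_conv = 1/(h·2πrL)):
R_aluminium pipe wall = ln(453/445)/(2π×227×2.42) = 5.162×10^-6 K/W
R_ceramic-fibre blanket = ln(470/453)/(2π×0.0674×2.42) = 0.03595 K/W
R_mineral wool = ln(530/470)/(2π×0.0474×2.42) = 0.1667 K/W
R_total = 0.2027 K/W
Q = ΔT/R_total = 164/0.2027

Q ≈ 809 W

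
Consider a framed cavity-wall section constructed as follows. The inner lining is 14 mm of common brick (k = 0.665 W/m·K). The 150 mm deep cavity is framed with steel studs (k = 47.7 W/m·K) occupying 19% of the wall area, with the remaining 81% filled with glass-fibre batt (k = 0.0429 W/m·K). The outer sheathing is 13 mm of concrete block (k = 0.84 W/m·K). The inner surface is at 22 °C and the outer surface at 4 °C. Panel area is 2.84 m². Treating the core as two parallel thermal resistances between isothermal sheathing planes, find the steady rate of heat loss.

Sheathing layers in series; stud and cavity paths in parallel between them.
R_inner = 0.014/(0.665×2.84) = 0.007413 K/W
R_stud  = 0.15/(47.7×0.19×2.84) = 0.005828 K/W
R_cav   = 0.15/(0.0429×0.81×2.84) = 1.52 K/W
1/R_core = 1/R_stud + 1/R_cav → R_core = 0.005805 K/W
R_outer = 0.013/(0.84×2.84) = 0.005449 K/W
R_total = 0.01867 K/W
Q = ΔT/R_total = 18/0.01867

Q ≈ 964 W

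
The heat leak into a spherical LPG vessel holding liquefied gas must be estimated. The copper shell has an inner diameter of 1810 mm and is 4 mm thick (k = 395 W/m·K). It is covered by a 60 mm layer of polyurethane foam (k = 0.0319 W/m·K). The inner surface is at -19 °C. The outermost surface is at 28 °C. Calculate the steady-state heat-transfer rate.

Spherical conduction: R = (1/r_in − 1/r_out)/(4πk) per layer; series-sum.
R_copper shell = (1/0.905 − 1/0.909)/(4π×395) = 9.796×10^-7 K/W
R_polyurethane foam = (1/0.909 − 1/0.969)/(4π×0.0319) = 0.1699 K/W
R_total = 0.1699 K/W
Q = ΔT/R_total = 47/0.1699

Q ≈ 277 W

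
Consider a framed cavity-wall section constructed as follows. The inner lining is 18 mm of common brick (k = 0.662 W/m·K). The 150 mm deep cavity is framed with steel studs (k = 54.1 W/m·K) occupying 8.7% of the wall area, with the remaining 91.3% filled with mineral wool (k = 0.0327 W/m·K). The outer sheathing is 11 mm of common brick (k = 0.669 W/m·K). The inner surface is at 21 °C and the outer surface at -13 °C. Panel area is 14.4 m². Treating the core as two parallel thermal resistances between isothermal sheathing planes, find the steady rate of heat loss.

Q ≈ 6500 W

Sheathing layers in series; stud and cavity paths in parallel between them.
R_inner = 0.018/(0.662×14.4) = 0.001888 K/W
R_stud  = 0.15/(54.1×0.087×14.4) = 0.002213 K/W
R_cav   = 0.15/(0.0327×0.913×14.4) = 0.3489 K/W
1/R_core = 1/R_stud + 1/R_cav → R_core = 0.002199 K/W
R_outer = 0.011/(0.669×14.4) = 0.001142 K/W
R_total = 0.005229 K/W
Q = ΔT/R_total = 34/0.005229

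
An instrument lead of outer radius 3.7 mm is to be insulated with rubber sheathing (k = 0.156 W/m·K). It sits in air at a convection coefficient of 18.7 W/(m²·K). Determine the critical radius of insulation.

r_cr ≈ 8.34 mm

For a cylinder r_cr = k/h = 0.156/18.7
r_cr = 8.34 mm; since the bare radius (3.7 mm) is below r_cr, adding a thin layer of insulation will *increase* heat loss.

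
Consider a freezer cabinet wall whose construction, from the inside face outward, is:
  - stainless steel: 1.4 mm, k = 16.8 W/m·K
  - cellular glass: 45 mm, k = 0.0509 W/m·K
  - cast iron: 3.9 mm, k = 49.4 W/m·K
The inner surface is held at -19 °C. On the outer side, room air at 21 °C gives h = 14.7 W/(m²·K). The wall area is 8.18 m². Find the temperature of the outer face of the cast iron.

T ≈ 18.1 °C

Thermal resistances in series:
R_stainless steel = L/(kA) = 0.0014/(16.8×8.18) = 1.019×10^-5 K/W
R_cellular glass = L/(kA) = 0.045/(0.0509×8.18) = 0.1081 K/W
R_cast iron = L/(kA) = 0.0039/(49.4×8.18) = 9.651×10^-6 K/W
R_outer film = 1/(h_o·A) = 1/(14.7×8.18) = 0.008316 K/W
R_total = 0.1164 K/W;  Q = ΔT/R_total = 40/0.1164 = 343.6 W
T_interface = T_inner + Q·ΣR(inner→interface) = -19 + 344×0.1081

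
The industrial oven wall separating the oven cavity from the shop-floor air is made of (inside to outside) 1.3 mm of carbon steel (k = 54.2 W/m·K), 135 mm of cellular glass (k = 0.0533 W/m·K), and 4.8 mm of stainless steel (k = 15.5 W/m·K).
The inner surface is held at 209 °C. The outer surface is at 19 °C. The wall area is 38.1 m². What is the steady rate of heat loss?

Series thermal resistances:
R_carbon steel = L/(kA) = 0.0013/(54.2×38.1) = 6.295×10^-7 K/W
R_cellular glass = L/(kA) = 0.135/(0.0533×38.1) = 0.06648 K/W
R_stainless steel = L/(kA) = 0.0048/(15.5×38.1) = 8.128×10^-6 K/W
R_total = 0.06649 K/W
Q = ΔT / R_total = 190 / 0.06649

Q ≈ 2860 W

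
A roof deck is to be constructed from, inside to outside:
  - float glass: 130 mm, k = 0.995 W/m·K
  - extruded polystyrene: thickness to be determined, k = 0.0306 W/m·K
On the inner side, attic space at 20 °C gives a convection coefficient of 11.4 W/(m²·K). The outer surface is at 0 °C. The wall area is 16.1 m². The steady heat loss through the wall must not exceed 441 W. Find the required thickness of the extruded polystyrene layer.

L ≈ 15.7 mm

Treating each layer as a thermal resistance in series:
R_inner film = 1/(h_i·A) = 1/(11.4×16.1) = 0.005448 K/W
R_float glass = L/(kA) = 0.13/(0.995×16.1) = 0.008115 K/W
Sum of the known resistances R_other = 0.01356 K/W
Required total resistance R_tot = ΔT/Q_allow = 20/441 = 0.04535 K/W
R_extruded polystyrene = R_tot − R_other = 0.03179 K/W
L = R·k·A = 0.03179×0.0306×16.1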